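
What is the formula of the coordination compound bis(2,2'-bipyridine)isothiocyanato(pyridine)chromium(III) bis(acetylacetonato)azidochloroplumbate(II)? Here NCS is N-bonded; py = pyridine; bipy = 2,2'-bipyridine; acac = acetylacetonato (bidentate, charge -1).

Cation [Cr…]: ligand charges -1, Cr(III) ⇒ ion charge 2+.
Anion [Pb…]: ligand charges -4, Pb(II) ⇒ ion charge 2−.
One 2+ cation balances one 2− anion.

[Cr(bipy)2(NCS)(py)][Pb(acac)2Cl(N3)]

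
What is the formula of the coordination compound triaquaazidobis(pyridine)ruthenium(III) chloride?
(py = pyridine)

[Ru(H2O)3(N3)(py)2]Cl2

Ligands: 1 azido (N3, -1), 2 pyridine (py, neutral), 3 aqua (H2O, neutral). Ligand charge sum = -1.
With Ru in oxidation state +3, the complex ion is [Ru...]^2+.
Charge balance with chloride (-1) requires 1 complex ion per 2 chloride.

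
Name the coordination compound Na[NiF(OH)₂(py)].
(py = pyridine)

The 1 sodium counter-ion carries a total charge of +1, so each complex ion is 1−.
Ligand charges: 2×hydroxo (-1 each), 1×pyridine (neutral), 1×fluoro (-1 each); total -3. So Ni + (-3) = 1−, giving Ni = +2.
The complex ion is anionic, so nickel takes the -ate form nickelate(II).

sodium fluorodihydroxo(pyridine)nickelate(II)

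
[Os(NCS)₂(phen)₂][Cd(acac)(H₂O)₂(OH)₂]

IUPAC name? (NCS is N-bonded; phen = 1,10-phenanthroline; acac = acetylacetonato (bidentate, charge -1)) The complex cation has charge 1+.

The complex cation is given as 1+; its ligand charges sum to -2, so Os = +3.
A 1:1 salt means the anion carries the equal and opposite charge, 1−.
Anion: ligand charges sum to -3; for the ion to be 1−, Cd = +2.

diisothiocyanatobis(1,10-phenanthroline)osmium(III) (acetylacetonato)diaquadihydroxocadmate(II)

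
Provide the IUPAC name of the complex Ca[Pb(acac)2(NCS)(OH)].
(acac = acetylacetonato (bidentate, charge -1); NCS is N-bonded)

calcium bis(acetylacetonato)hydroxoisothiocyanatoplumbate(II)

The 1 calcium counter-ion carries a total charge of +2, so each complex ion is 2−.
Ligand charges: 2×acetylacetonato (-1 each), 1×hydroxo (-1 each), 1×isothiocyanato (-1 each); total -4. So Pb + (-4) = 2−, giving Pb = +2.
The complex ion is anionic, so lead takes the -ate form plumbate(II).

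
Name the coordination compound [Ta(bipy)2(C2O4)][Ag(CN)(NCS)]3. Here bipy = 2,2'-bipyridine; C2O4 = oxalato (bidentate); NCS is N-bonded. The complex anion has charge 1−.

bis(2,2'-bipyridine)oxalatotantalum(V) cyanoisothiocyanatoargentate(I)

The complex anion is given as 1−; its ligand charges sum to -2, so Ag = +1.
With 3 anions per cation, the cation must be 3×1 = 3+.
Cation: ligand charges sum to -2; for the ion to be 3+, Ta = +5.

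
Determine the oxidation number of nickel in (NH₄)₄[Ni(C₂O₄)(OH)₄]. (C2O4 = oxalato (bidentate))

+2

4 ammonium outside the brackets (+1 each) → the complex ion is 4−.
Ligand charges: 4×OH = -4; 1×C2O4 = -2; sum -6.
Ni + (-6) = 4− ⇒ Ni is +2.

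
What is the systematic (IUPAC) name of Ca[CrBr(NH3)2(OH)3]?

calcium diamminebromotrihydroxochromate(II)

The 1 calcium counter-ion carries a total charge of +2, so each complex ion is 2−.
Ligand charges: 3×hydroxo (-1 each), 2×ammine (neutral), 1×bromo (-1 each); total -4. So Cr + (-4) = 2−, giving Cr = +2.
The complex ion is anionic, so chromium takes the -ate form chromate(II).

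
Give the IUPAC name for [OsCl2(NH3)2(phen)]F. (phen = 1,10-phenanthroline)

diamminedichloro(1,10-phenanthroline)osmium(III) fluoride

The 1 fluoride counter-ion carries a total charge of -1, so each complex ion is 1+.
Ligand charges: 2×ammine (neutral), 1×1,10-phenanthroline (neutral), 2×chloro (-1 each); total -2. So Os + (-2) = 1+, giving Os = +3.
Ligands are named alphabetically: ammine before chloro before phenanthroline.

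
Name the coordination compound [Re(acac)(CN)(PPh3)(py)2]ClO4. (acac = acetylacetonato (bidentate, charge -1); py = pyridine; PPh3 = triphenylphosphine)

(acetylacetonato)cyanobis(pyridine)(triphenylphosphine)rhenium(III) perchlorate

The 1 perchlorate counter-ion carries a total charge of -1, so each complex ion is 1+.
Ligand charges: 1×cyano (-1 each), 1×acetylacetonato (-1 each), 2×pyridine (neutral), 1×triphenylphosphine (neutral); total -2. So Re + (-2) = 1+, giving Re = +3.
Ligands are named alphabetically: acetylacetonato before cyano before pyridine before triphenylphosphine.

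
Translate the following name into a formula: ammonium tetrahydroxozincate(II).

(NH4)2[Zn(OH)4]

Ligands: 4 hydroxo (OH, -1). Ligand charge sum = -4.
With Zn in oxidation state +2, the complex ion is [Zn...]^2−.
Charge balance with ammonium (+1) requires 1 complex ion per 2 ammonium.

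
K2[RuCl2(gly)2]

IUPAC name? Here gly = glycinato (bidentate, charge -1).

potassium dichlorobis(glycinato)ruthenate(II)

The 2 potassium counter-ions carry a total charge of +2, so each complex ion is 2−.
Ligand charges: 2×glycinato (-1 each), 2×chloro (-1 each); total -4. So Ru + (-4) = 2−, giving Ru = +2.
Ligands are named alphabetically: chloro before glycinato.
The complex ion is anionic, so ruthenium takes the -ate form ruthenate(II).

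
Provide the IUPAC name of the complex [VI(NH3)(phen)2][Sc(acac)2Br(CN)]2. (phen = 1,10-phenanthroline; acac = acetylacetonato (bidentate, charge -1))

Scandium is always +3 in its complexes; the anion's ligand charges sum to -4, so the complex anion is 1−.
With 2 anions per cation, the cation must be 2×1 = 2+.
Cation: ligand charges sum to -1; for the ion to be 2+, V = +3.

ammineiodobis(1,10-phenanthroline)vanadium(III) bis(acetylacetonato)bromocyanoscandate(III)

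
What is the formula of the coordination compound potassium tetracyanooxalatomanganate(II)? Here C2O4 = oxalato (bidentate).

K4[Mn(C2O4)(CN)4]

Ligands: 1 oxalato (C2O4, -2), 4 cyano (CN, -1). Ligand charge sum = -6.
Charge balance with potassium (+1) requires 1 complex ion per 4 potassium.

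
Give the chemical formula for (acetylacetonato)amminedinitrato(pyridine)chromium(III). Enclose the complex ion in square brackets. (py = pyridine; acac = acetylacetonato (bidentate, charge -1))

Ligands: 1 ammine (NH3, neutral), 2 nitrato (NO3, -1), 1 pyridine (py, neutral), 1 acetylacetonato (acac, -1). Ligand charge sum = -3.
With Cr in oxidation state +3, the complex ion is [Cr...].

[Cr(acac)(NH3)(NO3)2(py)]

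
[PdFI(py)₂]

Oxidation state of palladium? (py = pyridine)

No counter-ion: the bracketed complex is neutral.
Ligand charges: 2×py neutral; 1×I = -1; 1×F = -1; sum -2.
Pd + (-2) = 0 ⇒ Pd is +2.

+2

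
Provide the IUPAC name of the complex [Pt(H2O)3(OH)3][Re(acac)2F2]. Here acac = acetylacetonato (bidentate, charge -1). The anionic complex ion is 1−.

Both ions are complex: the cation is named first with the plain metal name, the anion second with the -ate form; each ion's ligands are alphabetised independently.
The complex anion is given as 1−; its ligand charges sum to -4, so Re = +3.
A 1:1 salt means the cation carries the equal and opposite charge, 1+.
Cation: ligand charges sum to -3; for the ion to be 1+, Pt = +4.

triaquatrihydroxoplatinum(IV) bis(acetylacetonato)difluororhenate(III)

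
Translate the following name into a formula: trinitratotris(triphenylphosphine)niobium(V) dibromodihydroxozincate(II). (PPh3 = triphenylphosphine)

Cation [Nb…]: ligand charges -3, Nb(V) ⇒ ion charge 2+.
Anion [Zn…]: ligand charges -4, Zn(II) ⇒ ion charge 2−.
One 2+ cation balances one 2− anion.

[Nb(NO3)3(PPh3)3][ZnBr2(OH)2]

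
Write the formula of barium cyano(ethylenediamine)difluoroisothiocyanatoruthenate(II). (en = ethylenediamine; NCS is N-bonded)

Ba[Ru(CN)(en)F2(NCS)]

Ligands: 1 cyano (CN, -1), 1 ethylenediamine (en, neutral), 2 fluoro (F, -1), 1 isothiocyanato (NCS, -1). Ligand charge sum = -4.
Charge balance with barium (+2) requires 1 complex ion per 1 barium.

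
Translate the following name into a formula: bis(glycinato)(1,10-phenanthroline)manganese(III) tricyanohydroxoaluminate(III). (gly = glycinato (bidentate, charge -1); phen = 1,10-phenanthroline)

Cation [Mn…]: ligand charges -2, Mn(III) ⇒ ion charge 1+.
Anion [Al…]: ligand charges -4, Al(III) ⇒ ion charge 1−.

[Mn(gly)2(phen)][Al(CN)3(OH)]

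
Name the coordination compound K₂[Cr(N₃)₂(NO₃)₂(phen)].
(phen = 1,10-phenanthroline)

The 2 potassium counter-ions carry a total charge of +2, so each complex ion is 2−.
Ligand charges: 2×nitrato (-1 each), 1×1,10-phenanthroline (neutral), 2×azido (-1 each); total -4. So Cr + (-4) = 2−, giving Cr = +2.
The complex ion is anionic, so chromium takes the -ate form chromate(II).

potassium diazidodinitrato(1,10-phenanthroline)chromate(II)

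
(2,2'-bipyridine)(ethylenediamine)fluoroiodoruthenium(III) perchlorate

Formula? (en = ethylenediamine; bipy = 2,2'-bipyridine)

[Ru(bipy)(en)FI]ClO4

Ligands: 1 iodo (I, -1), 1 ethylenediamine (en, neutral), 1 2,2'-bipyridine (bipy, neutral), 1 fluoro (F, -1). Ligand charge sum = -2.
Charge balance with perchlorate (-1) requires 1 complex ion per 1 perchlorate.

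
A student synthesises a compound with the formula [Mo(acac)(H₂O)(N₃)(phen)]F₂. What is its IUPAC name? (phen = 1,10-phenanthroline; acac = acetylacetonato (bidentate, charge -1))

(acetylacetonato)aquaazido(1,10-phenanthroline)molybdenum(IV) fluoride

The 2 fluoride counter-ions carry a total charge of -2, so each complex ion is 2+.
Ligand charges: 1×1,10-phenanthroline (neutral), 1×acetylacetonato (-1 each), 1×azido (-1 each), 1×aqua (neutral); total -2. So Mo + (-2) = 2+, giving Mo = +4.
Ligands are named alphabetically: acetylacetonato before aqua before azido before phenanthroline.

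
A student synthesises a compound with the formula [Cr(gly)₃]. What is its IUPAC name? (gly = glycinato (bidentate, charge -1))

There is no counter-ion, so the complex is neutral overall.
Ligand charges: 3×glycinato (-1 each); total -3. So Cr + (-3) = 0, giving Cr = +3.

tris(glycinato)chromium(III)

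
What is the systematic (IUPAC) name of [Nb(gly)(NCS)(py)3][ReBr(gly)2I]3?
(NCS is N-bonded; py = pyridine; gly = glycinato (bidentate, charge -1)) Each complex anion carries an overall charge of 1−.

Both ions are complex: the cation is named first with the plain metal name, the anion second with the -ate form; each ion's ligands are alphabetised independently.
The complex anion is given as 1−; its ligand charges sum to -4, so Re = +3.
With 3 anions per cation, the cation must be 3×1 = 3+.
Cation: ligand charges sum to -2; for the ion to be 3+, Nb = +5.

(glycinato)isothiocyanatotris(pyridine)niobium(V) bromobis(glycinato)iodorhenate(III)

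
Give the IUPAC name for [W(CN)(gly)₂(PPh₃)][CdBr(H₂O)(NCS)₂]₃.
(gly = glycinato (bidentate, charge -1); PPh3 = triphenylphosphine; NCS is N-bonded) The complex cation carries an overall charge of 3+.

cyanobis(glycinato)(triphenylphosphine)tungsten(VI) aquabromodiisothiocyanatocadmate(II)

Both ions are complex: the cation is named first with the plain metal name, the anion second with the -ate form; each ion's ligands are alphabetised independently.
The complex cation is given as 3+; its ligand charges sum to -3, so W = +6.
With 3 anions per cation, each anion must be 3/3 = 1−.
Anion: ligand charges sum to -3; for the ion to be 1−, Cd = +2.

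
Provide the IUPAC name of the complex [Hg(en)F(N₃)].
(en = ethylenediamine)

azido(ethylenediamine)fluoromercury(II)

There is no counter-ion, so the complex is neutral overall.
Ligand charges: 1×azido (-1 each), 1×fluoro (-1 each), 1×ethylenediamine (neutral); total -2. So Hg + (-2) = 0, giving Hg = +2.
Ligands are named alphabetically: azido before ethylenediamine before fluoro.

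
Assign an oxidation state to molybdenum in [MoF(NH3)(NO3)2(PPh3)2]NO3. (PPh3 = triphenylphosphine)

+4

1 nitrate outside the brackets (-1 each) → the complex ion is 1+.
Ligand charges: 2×NO3 = -2; 1×F = -1; 2×PPh3 neutral; 1×NH3 neutral; sum -3.
Mo + (-3) = 1+ ⇒ Mo is +4.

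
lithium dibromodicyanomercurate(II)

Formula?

Li2[HgBr2(CN)2]

Ligands: 2 cyano (CN, -1), 2 bromo (Br, -1). Ligand charge sum = -4.
Charge balance with lithium (+1) requires 1 complex ion per 2 lithium.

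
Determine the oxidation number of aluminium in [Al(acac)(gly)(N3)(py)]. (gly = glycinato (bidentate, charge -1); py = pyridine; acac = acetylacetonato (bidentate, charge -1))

+3

No counter-ion: the bracketed complex is neutral.
Ligand charges: 1×gly = -1; 1×py neutral; 1×N3 = -1; 1×acac = -1; sum -3.
Al + (-3) = 0 ⇒ Al is +3.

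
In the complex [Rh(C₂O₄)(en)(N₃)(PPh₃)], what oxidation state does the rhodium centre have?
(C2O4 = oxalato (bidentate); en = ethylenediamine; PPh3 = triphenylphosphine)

+3

No counter-ion: the bracketed complex is neutral.
Ligand charges: 1×C2O4 = -2; 1×en neutral; 1×N3 = -1; 1×PPh3 neutral; sum -3.
Rh + (-3) = 0 ⇒ Rh is +3.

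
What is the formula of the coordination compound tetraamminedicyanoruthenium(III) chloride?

[Ru(CN)2(NH3)4]Cl

Ligands: 2 cyano (CN, -1), 4 ammine (NH3, neutral). Ligand charge sum = -2.
With Ru in oxidation state +3, the complex ion is [Ru...]^1+.
Charge balance with chloride (-1) requires 1 complex ion per 1 chloride.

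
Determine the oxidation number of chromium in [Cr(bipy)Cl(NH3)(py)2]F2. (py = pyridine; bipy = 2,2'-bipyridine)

+3

2 fluoride outside the brackets (-1 each) → the complex ion is 2+.
Ligand charges: 2×py neutral; 1×bipy neutral; 1×NH3 neutral; 1×Cl = -1; sum -1.
Cr + (-1) = 2+ ⇒ Cr is +3.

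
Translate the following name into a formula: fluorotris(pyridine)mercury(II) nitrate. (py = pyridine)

[HgF(py)3]NO3

Ligands: 3 pyridine (py, neutral), 1 fluoro (F, -1). Ligand charge sum = -1.
Charge balance with nitrate (-1) requires 1 complex ion per 1 nitrate.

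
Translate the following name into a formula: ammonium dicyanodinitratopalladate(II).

(NH4)2[Pd(CN)2(NO3)2]

Ligands: 2 cyano (CN, -1), 2 nitrato (NO3, -1). Ligand charge sum = -4.
With Pd in oxidation state +2, the complex ion is [Pd...]^2−.
Charge balance with ammonium (+1) requires 1 complex ion per 2 ammonium.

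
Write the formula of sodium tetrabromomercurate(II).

Ligands: 4 bromo (Br, -1). Ligand charge sum = -4.
With Hg in oxidation state +2, the complex ion is [Hg...]^2−.
Charge balance with sodium (+1) requires 1 complex ion per 2 sodium.

Na2[HgBr4]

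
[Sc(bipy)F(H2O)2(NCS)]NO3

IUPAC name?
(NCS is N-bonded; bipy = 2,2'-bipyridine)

diaqua(2,2'-bipyridine)fluoroisothiocyanatoscandium(III) nitrate

The 1 nitrate counter-ion carries a total charge of -1, so each complex ion is 1+.
Ligand charges: 1×fluoro (-1 each), 1×isothiocyanato (-1 each), 2×aqua (neutral), 1×2,2'-bipyridine (neutral); total -2. So Sc + (-2) = 1+, giving Sc = +3.
Ligands are named alphabetically: aqua before bipyridine before fluoro before isothiocyanato.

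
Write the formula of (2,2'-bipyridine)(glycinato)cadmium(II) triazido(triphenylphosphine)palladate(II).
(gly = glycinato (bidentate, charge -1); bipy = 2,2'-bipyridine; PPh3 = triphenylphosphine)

[Cd(bipy)(gly)][Pd(N3)3(PPh3)]

Cation [Cd…]: ligand charges -1, Cd(II) ⇒ ion charge 1+.
Anion [Pd…]: ligand charges -3, Pd(II) ⇒ ion charge 1−.
One 1+ cation balances one 1− anion.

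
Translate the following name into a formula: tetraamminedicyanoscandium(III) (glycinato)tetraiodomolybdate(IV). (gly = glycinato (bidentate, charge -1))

[Sc(CN)2(NH3)4][Mo(gly)I4]

Cation [Sc…]: ligand charges -2, Sc(III) ⇒ ion charge 1+.
Anion [Mo…]: ligand charges -5, Mo(IV) ⇒ ion charge 1−.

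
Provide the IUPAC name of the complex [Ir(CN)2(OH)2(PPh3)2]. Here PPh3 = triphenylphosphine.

There is no counter-ion, so the complex is neutral overall.
Ligand charges: 2×triphenylphosphine (neutral), 2×hydroxo (-1 each), 2×cyano (-1 each); total -4. So Ir + (-4) = 0, giving Ir = +4.
Ligands are named alphabetically: cyano before hydroxo before triphenylphosphine.

dicyanodihydroxobis(triphenylphosphine)iridium(IV)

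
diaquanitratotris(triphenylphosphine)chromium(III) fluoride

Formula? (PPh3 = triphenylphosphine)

Ligands: 2 aqua (H2O, neutral), 3 triphenylphosphine (PPh3, neutral), 1 nitrato (NO3, -1). Ligand charge sum = -1.
Charge balance with fluoride (-1) requires 1 complex ion per 2 fluoride.

[Cr(H2O)2(NO3)(PPh3)3]F2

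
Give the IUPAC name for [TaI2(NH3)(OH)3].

amminetrihydroxodiiodotantalum(V)

There is no counter-ion, so the complex is neutral overall.
Ligand charges: 3×hydroxo (-1 each), 1×ammine (neutral), 2×iodo (-1 each); total -5. So Ta + (-5) = 0, giving Ta = +5.
Ligands are named alphabetically: ammine before hydroxo before iodo.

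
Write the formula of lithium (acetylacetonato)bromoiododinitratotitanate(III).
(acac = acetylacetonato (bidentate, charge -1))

Ligands: 1 acetylacetonato (acac, -1), 1 iodo (I, -1), 1 bromo (Br, -1), 2 nitrato (NO3, -1). Ligand charge sum = -5.
Charge balance with lithium (+1) requires 1 complex ion per 2 lithium.

Li2[Ti(acac)BrI(NO3)2]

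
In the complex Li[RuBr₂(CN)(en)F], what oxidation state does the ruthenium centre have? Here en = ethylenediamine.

+3

1 lithium outside the brackets (+1 each) → the complex ion is 1−.
Ligand charges: 1×en neutral; 2×Br = -2; 1×F = -1; 1×CN = -1; sum -4.
Ru + (-4) = 1− ⇒ Ru is +3.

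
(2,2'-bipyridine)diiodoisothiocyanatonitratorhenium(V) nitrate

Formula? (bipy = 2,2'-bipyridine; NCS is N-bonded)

[Re(bipy)I2(NCS)(NO3)]NO3

Ligands: 1 nitrato (NO3, -1), 2 iodo (I, -1), 1 2,2'-bipyridine (bipy, neutral), 1 isothiocyanato (NCS, -1). Ligand charge sum = -4.
With Re in oxidation state +5, the complex ion is [Re...]^1+.
Charge balance with nitrate (-1) requires 1 complex ion per 1 nitrate.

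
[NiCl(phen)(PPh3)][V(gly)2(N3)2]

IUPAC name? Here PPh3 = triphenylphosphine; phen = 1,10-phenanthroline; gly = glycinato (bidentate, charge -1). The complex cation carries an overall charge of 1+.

chloro(1,10-phenanthroline)(triphenylphosphine)nickel(II) diazidobis(glycinato)vanadate(III)

The complex cation is given as 1+; its ligand charges sum to -1, so Ni = +2.
A 1:1 salt means the anion carries the equal and opposite charge, 1−.
Anion: ligand charges sum to -4; for the ion to be 1−, V = +3.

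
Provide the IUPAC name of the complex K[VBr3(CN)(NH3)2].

potassium diamminetribromocyanovanadate(III)

The 1 potassium counter-ion carries a total charge of +1, so each complex ion is 1−.
Ligand charges: 2×ammine (neutral), 1×cyano (-1 each), 3×bromo (-1 each); total -4. So V + (-4) = 1−, giving V = +3.
Ligands are named alphabetically: ammine before bromo before cyano.
The complex ion is anionic, so vanadium takes the -ate form vanadate(III).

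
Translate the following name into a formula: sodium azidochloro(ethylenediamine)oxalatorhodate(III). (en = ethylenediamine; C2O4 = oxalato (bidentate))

Ligands: 1 chloro (Cl, -1), 1 ethylenediamine (en, neutral), 1 oxalato (C2O4, -2), 1 azido (N3, -1). Ligand charge sum = -4.
With Rh in oxidation state +3, the complex ion is [Rh...]^1−.
Charge balance with sodium (+1) requires 1 complex ion per 1 sodium.

Na[Rh(C2O4)Cl(en)(N3)]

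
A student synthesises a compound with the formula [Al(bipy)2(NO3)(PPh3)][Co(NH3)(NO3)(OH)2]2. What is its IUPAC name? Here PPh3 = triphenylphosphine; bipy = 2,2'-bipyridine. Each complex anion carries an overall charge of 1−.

bis(2,2'-bipyridine)nitrato(triphenylphosphine)aluminium(III) amminedihydroxonitratocobaltate(II)

The complex anion is given as 1−; its ligand charges sum to -3, so Co = +2.
With 2 anions per cation, the cation must be 2×1 = 2+.
Cation: ligand charges sum to -1; for the ion to be 2+, Al = +3.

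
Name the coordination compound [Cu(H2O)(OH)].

There is no counter-ion, so the complex is neutral overall.
Ligand charges: 1×aqua (neutral), 1×hydroxo (-1 each); total -1. So Cu + (-1) = 0, giving Cu = +1.
Ligands are named alphabetically: aqua before hydroxo.

aquahydroxocopper(I)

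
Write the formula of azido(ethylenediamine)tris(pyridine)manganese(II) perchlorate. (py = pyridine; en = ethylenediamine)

[Mn(en)(N3)(py)3]ClO4

Ligands: 3 pyridine (py, neutral), 1 ethylenediamine (en, neutral), 1 azido (N3, -1). Ligand charge sum = -1.
With Mn in oxidation state +2, the complex ion is [Mn...]^1+.
Charge balance with perchlorate (-1) requires 1 complex ion per 1 perchlorate.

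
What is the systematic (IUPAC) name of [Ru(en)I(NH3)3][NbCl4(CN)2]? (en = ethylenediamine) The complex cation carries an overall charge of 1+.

Both ions are complex: the cation is named first with the plain metal name, the anion second with the -ate form; each ion's ligands are alphabetised independently.
The complex cation is given as 1+; its ligand charges sum to -1, so Ru = +2.
A 1:1 salt means the anion carries the equal and opposite charge, 1−.
Anion: ligand charges sum to -6; for the ion to be 1−, Nb = +5.

triammine(ethylenediamine)iodoruthenium(II) tetrachlorodicyanoniobate(V)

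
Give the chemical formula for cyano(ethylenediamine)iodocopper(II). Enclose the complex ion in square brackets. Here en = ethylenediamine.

Ligands: 1 ethylenediamine (en, neutral), 1 iodo (I, -1), 1 cyano (CN, -1). Ligand charge sum = -2.
With Cu in oxidation state +2, the complex ion is [Cu...].

[Cu(CN)(en)I]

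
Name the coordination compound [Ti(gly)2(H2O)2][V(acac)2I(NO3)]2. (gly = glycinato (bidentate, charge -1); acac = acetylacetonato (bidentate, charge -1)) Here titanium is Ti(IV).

Both ions are complex: the cation is named first with the plain metal name, the anion second with the -ate form; each ion's ligands are alphabetised independently.
Ti is given as +4; the cation's ligand charges sum to -2, so the complex cation is 2+.
With 2 anions per cation, each anion must be 2/2 = 1−.
Anion: ligand charges sum to -4; for the ion to be 1−, V = +3.

diaquabis(glycinato)titanium(IV) bis(acetylacetonato)iodonitratovanadate(III)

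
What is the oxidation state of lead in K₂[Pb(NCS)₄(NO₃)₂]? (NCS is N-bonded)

2 potassium outside the brackets (+1 each) → the complex ion is 2−.
Ligand charges: 2×NO3 = -2; 4×NCS = -4; sum -6.
Pb + (-6) = 2− ⇒ Pb is +4.

+4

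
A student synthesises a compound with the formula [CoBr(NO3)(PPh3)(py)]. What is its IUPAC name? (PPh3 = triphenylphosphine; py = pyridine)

There is no counter-ion, so the complex is neutral overall.
Ligand charges: 1×nitrato (-1 each), 1×triphenylphosphine (neutral), 1×pyridine (neutral), 1×bromo (-1 each); total -2. So Co + (-2) = 0, giving Co = +2.
Ligands are named alphabetically: bromo before nitrato before pyridine before triphenylphosphine.

bromonitrato(pyridine)(triphenylphosphine)cobalt(II)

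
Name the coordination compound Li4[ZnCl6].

lithium hexachlorozincate(II)

The 4 lithium counter-ions carry a total charge of +4, so each complex ion is 4−.
Ligand charges: 6×chloro (-1 each); total -6. So Zn + (-6) = 4−, giving Zn = +2.
The complex ion is anionic, so zinc takes the -ate form zincate(II).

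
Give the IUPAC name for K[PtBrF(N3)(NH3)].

potassium ammineazidobromofluoroplatinate(II)

The 1 potassium counter-ion carries a total charge of +1, so each complex ion is 1−.
Ligand charges: 1×azido (-1 each), 1×bromo (-1 each), 1×fluoro (-1 each), 1×ammine (neutral); total -3. So Pt + (-3) = 1−, giving Pt = +2.
The complex ion is anionic, so platinum takes the -ate form platinate(II).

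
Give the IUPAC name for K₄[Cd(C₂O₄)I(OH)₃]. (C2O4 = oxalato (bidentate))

potassium trihydroxoiodooxalatocadmate(II)

The 4 potassium counter-ions carry a total charge of +4, so each complex ion is 4−.
Ligand charges: 1×oxalato (-2 each), 3×hydroxo (-1 each), 1×iodo (-1 each); total -6. So Cd + (-6) = 4−, giving Cd = +2.
Ligands are named alphabetically: hydroxo before iodo before oxalato.
The complex ion is anionic, so cadmium takes the -ate form cadmate(II).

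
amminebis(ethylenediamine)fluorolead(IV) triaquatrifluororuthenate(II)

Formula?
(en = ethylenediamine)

Cation [Pb…]: ligand charges -1, Pb(IV) ⇒ ion charge 3+.
Anion [Ru…]: ligand charges -3, Ru(II) ⇒ ion charge 1−.
One 3+ cation requires 3 of the 1− anion.

[Pb(en)2F(NH3)][RuF3(H2O)3]3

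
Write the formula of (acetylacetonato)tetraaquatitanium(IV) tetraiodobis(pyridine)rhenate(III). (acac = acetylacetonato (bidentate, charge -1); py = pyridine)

[Ti(acac)(H2O)4][ReI4(py)2]3

Cation [Ti…]: ligand charges -1, Ti(IV) ⇒ ion charge 3+.
Anion [Re…]: ligand charges -4, Re(III) ⇒ ion charge 1−.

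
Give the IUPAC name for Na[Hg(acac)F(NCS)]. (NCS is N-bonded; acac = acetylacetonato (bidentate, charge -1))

sodium (acetylacetonato)fluoroisothiocyanatomercurate(II)

The 1 sodium counter-ion carries a total charge of +1, so each complex ion is 1−.
Ligand charges: 1×isothiocyanato (-1 each), 1×acetylacetonato (-1 each), 1×fluoro (-1 each); total -3. So Hg + (-3) = 1−, giving Hg = +2.
The complex ion is anionic, so mercury takes the -ate form mercurate(II).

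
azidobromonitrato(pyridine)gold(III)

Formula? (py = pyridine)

[AuBr(N3)(NO3)(py)]

Ligands: 1 pyridine (py, neutral), 1 azido (N3, -1), 1 bromo (Br, -1), 1 nitrato (NO3, -1). Ligand charge sum = -3.
With Au in oxidation state +3, the complex ion is [Au...].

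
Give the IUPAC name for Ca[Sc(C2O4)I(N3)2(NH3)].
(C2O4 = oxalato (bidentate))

The 1 calcium counter-ion carries a total charge of +2, so each complex ion is 2−.
Ligand charges: 1×iodo (-1 each), 1×oxalato (-2 each), 1×ammine (neutral), 2×azido (-1 each); total -5. So Sc + (-5) = 2−, giving Sc = +3.
The complex ion is anionic, so scandium takes the -ate form scandate(III).

calcium amminediazidoiodooxalatoscandate(III)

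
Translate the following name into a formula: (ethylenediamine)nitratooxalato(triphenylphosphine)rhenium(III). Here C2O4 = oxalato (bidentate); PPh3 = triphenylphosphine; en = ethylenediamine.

Ligands: 1 oxalato (C2O4, -2), 1 nitrato (NO3, -1), 1 triphenylphosphine (PPh3, neutral), 1 ethylenediamine (en, neutral). Ligand charge sum = -3.
With Re in oxidation state +3, the complex ion is [Re...].

[Re(C2O4)(en)(NO3)(PPh3)]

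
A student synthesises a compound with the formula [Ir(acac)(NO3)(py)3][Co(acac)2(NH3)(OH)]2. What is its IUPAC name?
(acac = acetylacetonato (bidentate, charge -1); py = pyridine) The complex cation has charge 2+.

(acetylacetonato)nitratotris(pyridine)iridium(IV) bis(acetylacetonato)amminehydroxocobaltate(II)

Both ions are complex: the cation is named first with the plain metal name, the anion second with the -ate form; each ion's ligands are alphabetised independently.
The complex cation is given as 2+; its ligand charges sum to -2, so Ir = +4.
With 2 anions per cation, each anion must be 2/2 = 1−.
Anion: ligand charges sum to -3; for the ion to be 1−, Co = +2.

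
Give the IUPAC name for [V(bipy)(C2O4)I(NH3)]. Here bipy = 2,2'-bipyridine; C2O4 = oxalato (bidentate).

There is no counter-ion, so the complex is neutral overall.
Ligand charges: 1×2,2'-bipyridine (neutral), 1×ammine (neutral), 1×oxalato (-2 each), 1×iodo (-1 each); total -3. So V + (-3) = 0, giving V = +3.
Ligands are named alphabetically: ammine before bipyridine before iodo before oxalato.

ammine(2,2'-bipyridine)iodooxalatovanadium(III)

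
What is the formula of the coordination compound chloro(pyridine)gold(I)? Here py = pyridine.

[AuCl(py)]

Ligands: 1 pyridine (py, neutral), 1 chloro (Cl, -1). Ligand charge sum = -1.
With Au in oxidation state +1, the complex ion is [Au...].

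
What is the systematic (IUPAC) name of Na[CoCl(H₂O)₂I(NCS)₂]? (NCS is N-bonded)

The 1 sodium counter-ion carries a total charge of +1, so each complex ion is 1−.
Ligand charges: 1×iodo (-1 each), 2×isothiocyanato (-1 each), 2×aqua (neutral), 1×chloro (-1 each); total -4. So Co + (-4) = 1−, giving Co = +3.
The complex ion is anionic, so cobalt takes the -ate form cobaltate(III).

sodium diaquachloroiododiisothiocyanatocobaltate(III)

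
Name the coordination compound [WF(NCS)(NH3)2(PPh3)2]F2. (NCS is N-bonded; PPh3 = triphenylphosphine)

diamminefluoroisothiocyanatobis(triphenylphosphine)tungsten(IV) fluoride

The 2 fluoride counter-ions carry a total charge of -2, so each complex ion is 2+.
Ligand charges: 1×isothiocyanato (-1 each), 1×fluoro (-1 each), 2×ammine (neutral), 2×triphenylphosphine (neutral); total -2. So W + (-2) = 2+, giving W = +4.
Ligands are named alphabetically: ammine before fluoro before isothiocyanato before triphenylphosphine.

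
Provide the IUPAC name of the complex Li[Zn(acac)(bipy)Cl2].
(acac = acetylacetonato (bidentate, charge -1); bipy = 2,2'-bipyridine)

lithium (acetylacetonato)(2,2'-bipyridine)dichlorozincate(II)

The 1 lithium counter-ion carries a total charge of +1, so each complex ion is 1−.
Ligand charges: 2×chloro (-1 each), 1×acetylacetonato (-1 each), 1×2,2'-bipyridine (neutral); total -3. So Zn + (-3) = 1−, giving Zn = +2.
The complex ion is anionic, so zinc takes the -ate form zincate(II).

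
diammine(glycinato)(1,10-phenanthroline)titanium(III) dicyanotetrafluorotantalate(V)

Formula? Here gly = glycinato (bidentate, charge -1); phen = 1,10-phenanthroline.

[Ti(gly)(NH3)2(phen)][Ta(CN)2F4]2

Cation [Ti…]: ligand charges -1, Ti(III) ⇒ ion charge 2+.
Anion [Ta…]: ligand charges -6, Ta(V) ⇒ ion charge 1−.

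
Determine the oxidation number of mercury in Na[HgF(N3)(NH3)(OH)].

+2

1 sodium outside the brackets (+1 each) → the complex ion is 1−.
Ligand charges: 1×NH3 neutral; 1×F = -1; 1×N3 = -1; 1×OH = -1; sum -3.
Hg + (-3) = 1− ⇒ Hg is +2.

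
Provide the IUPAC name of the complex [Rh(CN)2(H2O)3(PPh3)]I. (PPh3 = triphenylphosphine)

The 1 iodide counter-ion carries a total charge of -1, so each complex ion is 1+.
Ligand charges: 3×aqua (neutral), 1×triphenylphosphine (neutral), 2×cyano (-1 each); total -2. So Rh + (-2) = 1+, giving Rh = +3.
Ligands are named alphabetically: aqua before cyano before triphenylphosphine.

triaquadicyano(triphenylphosphine)rhodium(III) iodide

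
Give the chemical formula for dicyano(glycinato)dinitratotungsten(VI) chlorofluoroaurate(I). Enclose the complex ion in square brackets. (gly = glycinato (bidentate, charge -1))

[W(CN)2(gly)(NO3)2][AuClF]

Cation [W…]: ligand charges -5, W(VI) ⇒ ion charge 1+.
Anion [Au…]: ligand charges -2, Au(I) ⇒ ion charge 1−.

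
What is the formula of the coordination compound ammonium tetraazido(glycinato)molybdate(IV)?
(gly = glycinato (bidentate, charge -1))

Ligands: 4 azido (N3, -1), 1 glycinato (gly, -1). Ligand charge sum = -5.
With Mo in oxidation state +4, the complex ion is [Mo...]^1−.
Charge balance with ammonium (+1) requires 1 complex ion per 1 ammonium.

NH4[Mo(gly)(N3)4]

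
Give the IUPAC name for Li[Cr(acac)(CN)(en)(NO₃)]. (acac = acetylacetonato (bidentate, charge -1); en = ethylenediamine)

The 1 lithium counter-ion carries a total charge of +1, so each complex ion is 1−.
Ligand charges: 1×acetylacetonato (-1 each), 1×cyano (-1 each), 1×ethylenediamine (neutral), 1×nitrato (-1 each); total -3. So Cr + (-3) = 1−, giving Cr = +2.
Ligands are named alphabetically: acetylacetonato before cyano before ethylenediamine before nitrato.
The complex ion is anionic, so chromium takes the -ate form chromate(II).

lithium (acetylacetonato)cyano(ethylenediamine)nitratochromate(II)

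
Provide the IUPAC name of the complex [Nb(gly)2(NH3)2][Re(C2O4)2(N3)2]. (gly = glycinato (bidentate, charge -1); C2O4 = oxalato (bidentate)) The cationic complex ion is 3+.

diamminebis(glycinato)niobium(V) diazidodioxalatorhenate(III)

The complex cation is given as 3+; its ligand charges sum to -2, so Nb = +5.
A 1:1 salt means the anion carries the equal and opposite charge, 3−.
Anion: ligand charges sum to -6; for the ion to be 3−, Re = +3.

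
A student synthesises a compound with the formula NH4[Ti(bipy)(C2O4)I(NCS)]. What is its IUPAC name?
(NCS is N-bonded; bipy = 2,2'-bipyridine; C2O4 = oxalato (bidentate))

The 1 ammonium counter-ion carries a total charge of +1, so each complex ion is 1−.
Ligand charges: 1×iodo (-1 each), 1×isothiocyanato (-1 each), 1×2,2'-bipyridine (neutral), 1×oxalato (-2 each); total -4. So Ti + (-4) = 1−, giving Ti = +3.
The complex ion is anionic, so titanium takes the -ate form titanate(III).

ammonium (2,2'-bipyridine)iodoisothiocyanatooxalatotitanate(III)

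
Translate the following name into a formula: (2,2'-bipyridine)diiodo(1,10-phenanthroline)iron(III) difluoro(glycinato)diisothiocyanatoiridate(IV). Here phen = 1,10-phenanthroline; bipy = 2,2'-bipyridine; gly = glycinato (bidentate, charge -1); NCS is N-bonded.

Cation [Fe…]: ligand charges -2, Fe(III) ⇒ ion charge 1+.
Anion [Ir…]: ligand charges -5, Ir(IV) ⇒ ion charge 1−.
One 1+ cation balances one 1− anion.

[Fe(bipy)I2(phen)][IrF2(gly)(NCS)2]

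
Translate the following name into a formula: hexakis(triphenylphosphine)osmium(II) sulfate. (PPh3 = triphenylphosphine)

Ligands: 6 triphenylphosphine (PPh3, neutral). Ligand charge sum = 0.
With Os in oxidation state +2, the complex ion is [Os...]^2+.
Charge balance with sulfate (-2) requires 1 complex ion per 1 sulfate.

[Os(PPh3)6]SO4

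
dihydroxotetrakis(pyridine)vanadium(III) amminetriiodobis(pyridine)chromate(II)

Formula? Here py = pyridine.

[V(OH)2(py)4][CrI3(NH3)(py)2]

Cation [V…]: ligand charges -2, V(III) ⇒ ion charge 1+.
Anion [Cr…]: ligand charges -3, Cr(II) ⇒ ion charge 1−.
One 1+ cation balances one 1− anion.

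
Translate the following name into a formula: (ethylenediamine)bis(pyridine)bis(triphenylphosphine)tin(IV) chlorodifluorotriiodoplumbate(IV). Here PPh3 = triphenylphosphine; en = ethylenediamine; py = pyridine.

[Sn(en)(PPh3)2(py)2][PbClF2I3]2

Cation [Sn…]: ligand charges 0, Sn(IV) ⇒ ion charge 4+.
Anion [Pb…]: ligand charges -6, Pb(IV) ⇒ ion charge 2−.
One 4+ cation requires 2 of the 2− anion.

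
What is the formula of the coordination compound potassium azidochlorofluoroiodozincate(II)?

Ligands: 1 chloro (Cl, -1), 1 iodo (I, -1), 1 azido (N3, -1), 1 fluoro (F, -1). Ligand charge sum = -4.
With Zn in oxidation state +2, the complex ion is [Zn...]^2−.
Charge balance with potassium (+1) requires 1 complex ion per 2 potassium.

K2[ZnClFI(N3)]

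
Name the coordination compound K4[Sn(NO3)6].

The 4 potassium counter-ions carry a total charge of +4, so each complex ion is 4−.
Ligand charges: 6×nitrato (-1 each); total -6. So Sn + (-6) = 4−, giving Sn = +2.
The complex ion is anionic, so tin takes the -ate form stannate(II).

potassium hexanitratostannate(II)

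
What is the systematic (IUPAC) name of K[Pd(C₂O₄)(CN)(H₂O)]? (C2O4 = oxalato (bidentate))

The 1 potassium counter-ion carries a total charge of +1, so each complex ion is 1−.
Ligand charges: 1×aqua (neutral), 1×oxalato (-2 each), 1×cyano (-1 each); total -3. So Pd + (-3) = 1−, giving Pd = +2.
The complex ion is anionic, so palladium takes the -ate form palladate(II).

potassium aquacyanooxalatopalladate(II)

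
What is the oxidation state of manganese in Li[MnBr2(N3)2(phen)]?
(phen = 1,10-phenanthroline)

+3

1 lithium outside the brackets (+1 each) → the complex ion is 1−.
Ligand charges: 2×Br = -2; 2×N3 = -2; 1×phen neutral; sum -4.
Mn + (-4) = 1− ⇒ Mn is +3.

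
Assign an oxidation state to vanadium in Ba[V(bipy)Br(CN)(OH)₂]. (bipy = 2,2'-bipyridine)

1 barium outside the brackets (+2 each) → the complex ion is 2−.
Ligand charges: 1×Br = -1; 2×OH = -2; 1×CN = -1; 1×bipy neutral; sum -4.
V + (-4) = 2− ⇒ V is +2.

+2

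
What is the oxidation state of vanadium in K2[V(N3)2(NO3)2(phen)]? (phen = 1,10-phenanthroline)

2 potassium outside the brackets (+1 each) → the complex ion is 2−.
Ligand charges: 2×N3 = -2; 2×NO3 = -2; 1×phen neutral; sum -4.
V + (-4) = 2− ⇒ V is +2.

+2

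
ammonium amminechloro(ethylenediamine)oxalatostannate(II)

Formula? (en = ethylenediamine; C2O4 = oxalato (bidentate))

NH4[Sn(C2O4)Cl(en)(NH3)]

Ligands: 1 ammine (NH3, neutral), 1 ethylenediamine (en, neutral), 1 chloro (Cl, -1), 1 oxalato (C2O4, -2). Ligand charge sum = -3.
Charge balance with ammonium (+1) requires 1 complex ion per 1 ammonium.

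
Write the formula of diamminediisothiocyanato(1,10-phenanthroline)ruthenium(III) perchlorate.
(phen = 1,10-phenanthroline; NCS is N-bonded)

Ligands: 1 1,10-phenanthroline (phen, neutral), 2 isothiocyanato (NCS, -1), 2 ammine (NH3, neutral). Ligand charge sum = -2.
With Ru in oxidation state +3, the complex ion is [Ru...]^1+.
Charge balance with perchlorate (-1) requires 1 complex ion per 1 perchlorate.

[Ru(NCS)2(NH3)2(phen)]ClO4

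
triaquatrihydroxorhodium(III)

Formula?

Ligands: 3 hydroxo (OH, -1), 3 aqua (H2O, neutral). Ligand charge sum = -3.
With Rh in oxidation state +3, the complex ion is [Rh...].

[Rh(H2O)3(OH)3]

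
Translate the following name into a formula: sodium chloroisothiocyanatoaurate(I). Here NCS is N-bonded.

Na[AuCl(NCS)]

Ligands: 1 isothiocyanato (NCS, -1), 1 chloro (Cl, -1). Ligand charge sum = -2.
Charge balance with sodium (+1) requires 1 complex ion per 1 sodium.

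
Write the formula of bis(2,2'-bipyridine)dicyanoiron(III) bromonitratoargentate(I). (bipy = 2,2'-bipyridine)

Cation [Fe…]: ligand charges -2, Fe(III) ⇒ ion charge 1+.
Anion [Ag…]: ligand charges -2, Ag(I) ⇒ ion charge 1−.
One 1+ cation balances one 1− anion.

[Fe(bipy)2(CN)2][AgBr(NO3)]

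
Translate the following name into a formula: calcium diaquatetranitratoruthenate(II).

Ligands: 2 aqua (H2O, neutral), 4 nitrato (NO3, -1). Ligand charge sum = -4.
With Ru in oxidation state +2, the complex ion is [Ru...]^2−.
Charge balance with calcium (+2) requires 1 complex ion per 1 calcium.

Ca[Ru(H2O)2(NO3)4]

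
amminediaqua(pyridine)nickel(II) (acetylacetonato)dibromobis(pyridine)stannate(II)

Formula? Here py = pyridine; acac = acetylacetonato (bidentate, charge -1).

Cation [Ni…]: ligand charges 0, Ni(II) ⇒ ion charge 2+.
Anion [Sn…]: ligand charges -3, Sn(II) ⇒ ion charge 1−.
One 2+ cation requires 2 of the 1− anion.

[Ni(H2O)2(NH3)(py)][Sn(acac)Br2(py)2]2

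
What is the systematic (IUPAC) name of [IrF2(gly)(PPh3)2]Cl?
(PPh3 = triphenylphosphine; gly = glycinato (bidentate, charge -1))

The 1 chloride counter-ion carries a total charge of -1, so each complex ion is 1+.
Ligand charges: 2×fluoro (-1 each), 2×triphenylphosphine (neutral), 1×glycinato (-1 each); total -3. So Ir + (-3) = 1+, giving Ir = +4.
Ligands are named alphabetically: fluoro before glycinato before triphenylphosphine.

difluoro(glycinato)bis(triphenylphosphine)iridium(IV) chloride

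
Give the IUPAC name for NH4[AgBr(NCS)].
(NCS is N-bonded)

ammonium bromoisothiocyanatoargentate(I)

The 1 ammonium counter-ion carries a total charge of +1, so each complex ion is 1−.
Ligand charges: 1×bromo (-1 each), 1×isothiocyanato (-1 each); total -2. So Ag + (-2) = 1−, giving Ag = +1.
The complex ion is anionic, so silver takes the -ate form argentate(I).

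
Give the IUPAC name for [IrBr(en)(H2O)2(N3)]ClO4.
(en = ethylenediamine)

The 1 perchlorate counter-ion carries a total charge of -1, so each complex ion is 1+.
Ligand charges: 1×ethylenediamine (neutral), 2×aqua (neutral), 1×azido (-1 each), 1×bromo (-1 each); total -2. So Ir + (-2) = 1+, giving Ir = +3.
Ligands are named alphabetically: aqua before azido before bromo before ethylenediamine.

diaquaazidobromo(ethylenediamine)iridium(III) perchlorate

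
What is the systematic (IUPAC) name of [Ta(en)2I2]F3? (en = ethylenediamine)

The 3 fluoride counter-ions carry a total charge of -3, so each complex ion is 3+.
Ligand charges: 2×ethylenediamine (neutral), 2×iodo (-1 each); total -2. So Ta + (-2) = 3+, giving Ta = +5.
Ligands are named alphabetically: ethylenediamine before iodo.

bis(ethylenediamine)diiodotantalum(V) fluoride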